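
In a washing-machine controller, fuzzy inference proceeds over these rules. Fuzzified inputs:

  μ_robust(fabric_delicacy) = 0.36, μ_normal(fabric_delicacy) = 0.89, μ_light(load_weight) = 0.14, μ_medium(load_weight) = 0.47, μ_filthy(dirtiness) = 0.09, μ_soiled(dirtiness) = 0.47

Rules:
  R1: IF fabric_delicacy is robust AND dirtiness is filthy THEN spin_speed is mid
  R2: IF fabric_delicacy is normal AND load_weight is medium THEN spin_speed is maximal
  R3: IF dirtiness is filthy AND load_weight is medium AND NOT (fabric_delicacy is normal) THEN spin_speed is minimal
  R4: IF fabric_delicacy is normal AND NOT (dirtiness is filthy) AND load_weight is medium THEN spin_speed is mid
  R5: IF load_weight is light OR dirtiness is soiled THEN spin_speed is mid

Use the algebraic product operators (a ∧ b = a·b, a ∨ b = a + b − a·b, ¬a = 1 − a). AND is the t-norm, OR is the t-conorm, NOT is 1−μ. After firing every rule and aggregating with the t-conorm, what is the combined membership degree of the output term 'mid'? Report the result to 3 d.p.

0.727

R1: robust=0.36, filthy=0.09; AND[a·b] → w = 0.0324
R2: normal=0.89, medium=0.47; AND[a·b] → w = 0.4183
R3: filthy=0.09, medium=0.47, ¬normal=1−0.89=0.11; AND[a·b] → w = 0.0047
R4: normal=0.89, ¬filthy=1−0.09=0.91, medium=0.47; AND[a·b] → w = 0.3807
R5: light=0.14, soiled=0.47; OR[a + b − a·b] → w = 0.5442
Rules with consequent 'mid': {R1, R4, R5} → strengths 0.0324, 0.3807, 0.5442
Aggregate via t-conorm [a + b − a·b]: 0.7268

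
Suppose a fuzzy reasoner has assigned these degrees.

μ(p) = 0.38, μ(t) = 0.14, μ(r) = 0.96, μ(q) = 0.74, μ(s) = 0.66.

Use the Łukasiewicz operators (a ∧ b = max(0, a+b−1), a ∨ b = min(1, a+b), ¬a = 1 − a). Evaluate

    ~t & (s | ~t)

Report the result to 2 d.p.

~t = 1 − 0.14 = 0.86
~t = 1 − 0.14 = 0.86
s | ~t = min(1, a+b) on (0.66, 0.86) = 1.00
~t & (s | ~t) = max(0, a+b−1) on (0.86, 1.00) = 0.86

0.86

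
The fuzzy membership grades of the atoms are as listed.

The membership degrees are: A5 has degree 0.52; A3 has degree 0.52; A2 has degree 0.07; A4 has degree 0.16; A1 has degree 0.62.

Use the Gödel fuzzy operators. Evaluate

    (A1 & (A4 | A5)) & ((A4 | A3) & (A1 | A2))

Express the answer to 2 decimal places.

A4 | A5 = max(a, b) on (0.16, 0.52) = 0.52
A1 & (A4 | A5) = min(a, b) on (0.62, 0.52) = 0.52
A4 | A3 = max(a, b) on (0.16, 0.52) = 0.52
A1 | A2 = max(a, b) on (0.62, 0.07) = 0.62
(A4 | A3) & (A1 | A2) = min(a, b) on (0.52, 0.62) = 0.52
(A1 & (A4 | A5)) & ((A4 | A3) & (A1 | A2)) = min(a, b) on (0.52, 0.52) = 0.52

0.52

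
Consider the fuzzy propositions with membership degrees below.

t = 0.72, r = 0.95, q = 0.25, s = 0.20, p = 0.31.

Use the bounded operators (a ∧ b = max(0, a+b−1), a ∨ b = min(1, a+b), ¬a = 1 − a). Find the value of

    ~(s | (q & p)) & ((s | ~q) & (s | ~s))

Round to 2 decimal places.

0.75

q & p = max(0, a+b−1) on (0.25, 0.31) = 0.00
s | (q & p) = min(1, a+b) on (0.20, 0.00) = 0.20
~(s | (q & p)) = 1 − 0.20 = 0.80
~q = 1 − 0.25 = 0.75
s | ~q = min(1, a+b) on (0.20, 0.75) = 0.95
~s = 1 − 0.20 = 0.80
s | ~s = min(1, a+b) on (0.20, 0.80) = 1.00
(s | ~q) & (s | ~s) = max(0, a+b−1) on (0.95, 1.00) = 0.95
~(s | (q & p)) & ((s | ~q) & (s | ~s)) = max(0, a+b−1) on (0.80, 0.95) = 0.75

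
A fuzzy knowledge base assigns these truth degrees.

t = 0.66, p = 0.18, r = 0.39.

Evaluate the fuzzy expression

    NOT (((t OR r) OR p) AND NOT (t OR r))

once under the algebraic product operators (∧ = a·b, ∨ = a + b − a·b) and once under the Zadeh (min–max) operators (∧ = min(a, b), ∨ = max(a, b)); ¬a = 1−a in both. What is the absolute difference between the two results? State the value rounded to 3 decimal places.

0.168

Under algebraic product:
  t OR r = a + b − a·b on (0.6600, 0.3900) = 0.7926
  (t OR r) OR p = a + b − a·b on (0.7926, 0.1800) = 0.8299
  t OR r = a + b − a·b on (0.6600, 0.3900) = 0.7926
  NOT (t OR r) = 1 − 0.7926 = 0.2074
  ((t OR r) OR p) AND NOT (t OR r) = a·b on (0.8299, 0.2074) = 0.1721
  NOT (((t OR r) OR p) AND NOT (t OR r)) = 1 − 0.1721 = 0.8279
  → value = 0.8279
Under Zadeh (min–max):
  t OR r = max(a, b) on (0.66, 0.39) = 0.66
  (t OR r) OR p = max(a, b) on (0.66, 0.18) = 0.66
  t OR r = max(a, b) on (0.66, 0.39) = 0.66
  NOT (t OR r) = 1 − 0.66 = 0.34
  ((t OR r) OR p) AND NOT (t OR r) = min(a, b) on (0.66, 0.34) = 0.34
  NOT (((t OR r) OR p) AND NOT (t OR r)) = 1 − 0.34 = 0.66
  → value = 0.6600
|0.8279 − 0.6600| = 0.168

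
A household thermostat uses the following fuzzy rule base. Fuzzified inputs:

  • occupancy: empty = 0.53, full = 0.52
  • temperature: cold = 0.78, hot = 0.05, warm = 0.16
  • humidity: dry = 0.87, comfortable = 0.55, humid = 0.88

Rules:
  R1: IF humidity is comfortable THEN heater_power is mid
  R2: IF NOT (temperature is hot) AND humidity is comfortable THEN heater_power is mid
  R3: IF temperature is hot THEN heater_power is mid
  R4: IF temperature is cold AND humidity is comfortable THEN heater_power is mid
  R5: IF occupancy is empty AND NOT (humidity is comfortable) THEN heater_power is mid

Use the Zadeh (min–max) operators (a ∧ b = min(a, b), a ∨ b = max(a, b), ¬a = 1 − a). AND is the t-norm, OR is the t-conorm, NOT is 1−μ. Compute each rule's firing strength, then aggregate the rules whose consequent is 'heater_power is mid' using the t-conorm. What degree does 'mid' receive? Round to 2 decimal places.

0.55

R1: comfortable=0.55 → w = 0.55
R2: ¬hot=1−0.05=0.95, comfortable=0.55; AND[min(a, b)] → w = 0.55
R3: hot=0.05 → w = 0.05
R4: cold=0.78, comfortable=0.55; AND[min(a, b)] → w = 0.55
R5: empty=0.53, ¬comfortable=1−0.55=0.45; AND[min(a, b)] → w = 0.45
Rules with consequent 'mid': {R1, R2, R3, R4, R5} → strengths 0.55, 0.55, 0.05, 0.55, 0.45
Aggregate via t-conorm [max(a, b)]: 0.55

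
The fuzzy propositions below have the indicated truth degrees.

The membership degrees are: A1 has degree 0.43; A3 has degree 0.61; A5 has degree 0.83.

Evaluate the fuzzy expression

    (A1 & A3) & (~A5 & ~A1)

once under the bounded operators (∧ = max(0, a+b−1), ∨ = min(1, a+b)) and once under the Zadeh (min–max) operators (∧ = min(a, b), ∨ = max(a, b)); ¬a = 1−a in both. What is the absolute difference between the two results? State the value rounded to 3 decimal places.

0.170

Under bounded:
  A1 & A3 = max(0, a+b−1) on (0.43, 0.61) = 0.04
  ~A5 = 1 − 0.83 = 0.17
  ~A1 = 1 − 0.43 = 0.57
  ~A5 & ~A1 = max(0, a+b−1) on (0.17, 0.57) = 0.00
  (A1 & A3) & (~A5 & ~A1) = max(0, a+b−1) on (0.04, 0.00) = 0.00
  → value = 0.0000
Under Zadeh (min–max):
  A1 & A3 = min(a, b) on (0.43, 0.61) = 0.43
  ~A5 = 1 − 0.83 = 0.17
  ~A1 = 1 − 0.43 = 0.57
  ~A5 & ~A1 = min(a, b) on (0.17, 0.57) = 0.17
  (A1 & A3) & (~A5 & ~A1) = min(a, b) on (0.43, 0.17) = 0.17
  → value = 0.1700
|0.0000 − 0.1700| = 0.170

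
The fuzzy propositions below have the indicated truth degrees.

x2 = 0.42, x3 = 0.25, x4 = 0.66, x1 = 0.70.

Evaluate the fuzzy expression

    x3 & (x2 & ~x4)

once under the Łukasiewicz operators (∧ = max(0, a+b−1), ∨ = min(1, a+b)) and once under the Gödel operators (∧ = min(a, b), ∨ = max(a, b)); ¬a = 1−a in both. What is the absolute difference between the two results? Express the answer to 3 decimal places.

0.250

Under Łukasiewicz:
  ~x4 = 1 − 0.66 = 0.34
  x2 & ~x4 = max(0, a+b−1) on (0.42, 0.34) = 0.00
  x3 & (x2 & ~x4) = max(0, a+b−1) on (0.25, 0.00) = 0.00
  → value = 0.0000
Under Gödel:
  ~x4 = 1 − 0.66 = 0.34
  x2 & ~x4 = min(a, b) on (0.42, 0.34) = 0.34
  x3 & (x2 & ~x4) = min(a, b) on (0.25, 0.34) = 0.25
  → value = 0.2500
|0.0000 − 0.2500| = 0.250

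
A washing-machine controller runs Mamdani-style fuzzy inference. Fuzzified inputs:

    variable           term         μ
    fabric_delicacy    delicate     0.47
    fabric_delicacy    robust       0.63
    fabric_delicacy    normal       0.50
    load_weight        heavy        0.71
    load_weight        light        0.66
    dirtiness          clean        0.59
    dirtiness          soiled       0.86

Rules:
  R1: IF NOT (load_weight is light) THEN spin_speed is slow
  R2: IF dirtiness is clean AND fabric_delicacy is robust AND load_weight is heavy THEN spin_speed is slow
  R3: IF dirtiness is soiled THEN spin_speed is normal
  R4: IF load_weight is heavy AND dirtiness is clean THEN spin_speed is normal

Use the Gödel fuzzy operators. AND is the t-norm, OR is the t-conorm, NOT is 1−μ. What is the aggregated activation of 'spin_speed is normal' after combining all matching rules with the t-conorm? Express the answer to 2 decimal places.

0.86

R1: ¬light=1−0.66=0.34 → w = 0.34
R2: clean=0.59, robust=0.63, heavy=0.71; AND[min(a, b)] → w = 0.59
R3: soiled=0.86 → w = 0.86
R4: heavy=0.71, clean=0.59; AND[min(a, b)] → w = 0.59
Rules with consequent 'normal': {R3, R4} → strengths 0.86, 0.59
Aggregate via t-conorm [max(a, b)]: 0.86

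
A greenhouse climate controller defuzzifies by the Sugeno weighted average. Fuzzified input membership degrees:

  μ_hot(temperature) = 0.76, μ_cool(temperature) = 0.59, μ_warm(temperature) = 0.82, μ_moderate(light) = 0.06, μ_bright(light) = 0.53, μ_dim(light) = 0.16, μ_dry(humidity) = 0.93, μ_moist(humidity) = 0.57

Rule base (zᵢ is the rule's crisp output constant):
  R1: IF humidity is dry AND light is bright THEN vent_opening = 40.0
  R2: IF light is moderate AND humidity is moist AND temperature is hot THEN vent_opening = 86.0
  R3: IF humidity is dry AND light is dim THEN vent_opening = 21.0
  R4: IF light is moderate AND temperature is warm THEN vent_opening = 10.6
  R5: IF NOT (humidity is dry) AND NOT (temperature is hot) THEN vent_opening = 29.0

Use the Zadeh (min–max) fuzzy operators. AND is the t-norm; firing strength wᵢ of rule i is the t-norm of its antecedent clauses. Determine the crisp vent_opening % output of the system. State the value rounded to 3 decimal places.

36.802

R1 (z=40.0): dry=0.93, bright=0.53; AND[min(a, b)] → w = 0.53
R2 (z=86.0): moderate=0.06, moist=0.57, hot=0.76; AND[min(a, b)] → w = 0.06
R3 (z=21.0): dry=0.93, dim=0.16; AND[min(a, b)] → w = 0.16
R4 (z=10.6): moderate=0.06, warm=0.82; AND[min(a, b)] → w = 0.06
R5 (z=29.0): ¬dry=1−0.93=0.07, ¬hot=1−0.76=0.24; AND[min(a, b)] → w = 0.07
Weighted average = (0.53·40.0 + 0.06·86.0 + 0.16·21.0 + 0.06·10.6 + 0.07·29.0) / (0.53 + 0.06 + 0.16 + 0.06 + 0.07)
  = 32.3860 / 0.8800 = 36.802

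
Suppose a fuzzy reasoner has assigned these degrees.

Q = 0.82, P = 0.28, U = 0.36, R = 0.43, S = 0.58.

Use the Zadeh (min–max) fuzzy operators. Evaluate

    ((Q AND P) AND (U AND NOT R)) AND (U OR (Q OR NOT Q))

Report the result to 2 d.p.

Q AND P = min(a, b) on (0.82, 0.28) = 0.28
NOT R = 1 − 0.43 = 0.57
U AND NOT R = min(a, b) on (0.36, 0.57) = 0.36
(Q AND P) AND (U AND NOT R) = min(a, b) on (0.28, 0.36) = 0.28
NOT Q = 1 − 0.82 = 0.18
Q OR NOT Q = max(a, b) on (0.82, 0.18) = 0.82
U OR (Q OR NOT Q) = max(a, b) on (0.36, 0.82) = 0.82
((Q AND P) AND (U AND NOT R)) AND (U OR (Q OR NOT Q)) = min(a, b) on (0.28, 0.82) = 0.28

0.28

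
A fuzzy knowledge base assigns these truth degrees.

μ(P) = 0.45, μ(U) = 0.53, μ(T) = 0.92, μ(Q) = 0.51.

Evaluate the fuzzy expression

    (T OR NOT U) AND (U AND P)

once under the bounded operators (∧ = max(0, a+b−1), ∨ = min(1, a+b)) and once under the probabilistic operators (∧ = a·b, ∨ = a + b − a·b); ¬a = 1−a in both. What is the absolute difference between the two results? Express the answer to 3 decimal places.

0.228

Under bounded:
  NOT U = 1 − 0.53 = 0.47
  T OR NOT U = min(1, a+b) on (0.92, 0.47) = 1.00
  U AND P = max(0, a+b−1) on (0.53, 0.45) = 0.00
  (T OR NOT U) AND (U AND P) = max(0, a+b−1) on (1.00, 0.00) = 0.00
  → value = 0.0000
Under probabilistic:
  NOT U = 1 − 0.5300 = 0.4700
  T OR NOT U = a + b − a·b on (0.9200, 0.4700) = 0.9576
  U AND P = a·b on (0.5300, 0.4500) = 0.2385
  (T OR NOT U) AND (U AND P) = a·b on (0.9576, 0.2385) = 0.2284
  → value = 0.2284
|0.0000 − 0.2284| = 0.228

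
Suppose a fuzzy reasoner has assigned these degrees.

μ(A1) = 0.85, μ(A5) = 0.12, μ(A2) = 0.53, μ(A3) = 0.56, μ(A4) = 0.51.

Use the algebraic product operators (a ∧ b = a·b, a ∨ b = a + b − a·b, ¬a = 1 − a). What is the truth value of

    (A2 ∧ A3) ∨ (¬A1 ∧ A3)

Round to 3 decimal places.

0.356

A2 ∧ A3 = a·b on (0.5300, 0.5600) = 0.2968
¬A1 = 1 − 0.8500 = 0.1500
¬A1 ∧ A3 = a·b on (0.1500, 0.5600) = 0.0840
(A2 ∧ A3) ∨ (¬A1 ∧ A3) = a + b − a·b on (0.2968, 0.0840) = 0.3559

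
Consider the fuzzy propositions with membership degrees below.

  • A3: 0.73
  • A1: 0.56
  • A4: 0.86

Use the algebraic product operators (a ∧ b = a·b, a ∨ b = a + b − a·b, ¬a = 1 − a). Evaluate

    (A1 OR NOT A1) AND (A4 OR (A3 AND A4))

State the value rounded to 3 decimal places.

NOT A1 = 1 − 0.5600 = 0.4400
A1 OR NOT A1 = a + b − a·b on (0.5600, 0.4400) = 0.7536
A3 AND A4 = a·b on (0.7300, 0.8600) = 0.6278
A4 OR (A3 AND A4) = a + b − a·b on (0.8600, 0.6278) = 0.9479
(A1 OR NOT A1) AND (A4 OR (A3 AND A4)) = a·b on (0.7536, 0.9479) = 0.7143

0.714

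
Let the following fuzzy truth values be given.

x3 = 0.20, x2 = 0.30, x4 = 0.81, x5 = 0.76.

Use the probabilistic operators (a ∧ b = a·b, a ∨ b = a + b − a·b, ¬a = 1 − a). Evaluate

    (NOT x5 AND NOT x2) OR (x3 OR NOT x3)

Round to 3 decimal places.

0.867

NOT x5 = 1 − 0.7600 = 0.2400
NOT x2 = 1 − 0.3000 = 0.7000
NOT x5 AND NOT x2 = a·b on (0.2400, 0.7000) = 0.1680
NOT x3 = 1 − 0.2000 = 0.8000
x3 OR NOT x3 = a + b − a·b on (0.2000, 0.8000) = 0.8400
(NOT x5 AND NOT x2) OR (x3 OR NOT x3) = a + b − a·b on (0.1680, 0.8400) = 0.8669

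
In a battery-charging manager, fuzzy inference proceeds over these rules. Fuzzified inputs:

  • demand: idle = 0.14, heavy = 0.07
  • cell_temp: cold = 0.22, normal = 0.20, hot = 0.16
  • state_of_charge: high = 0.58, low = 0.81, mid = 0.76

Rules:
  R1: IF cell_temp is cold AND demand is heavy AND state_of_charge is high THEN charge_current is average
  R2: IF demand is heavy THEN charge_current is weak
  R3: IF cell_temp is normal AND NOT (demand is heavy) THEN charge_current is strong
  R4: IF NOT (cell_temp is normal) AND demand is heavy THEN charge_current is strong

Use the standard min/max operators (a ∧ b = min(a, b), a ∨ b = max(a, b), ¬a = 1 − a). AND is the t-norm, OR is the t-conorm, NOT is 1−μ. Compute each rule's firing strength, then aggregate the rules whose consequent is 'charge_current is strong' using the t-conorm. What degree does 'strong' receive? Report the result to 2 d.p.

0.20

R1: cold=0.22, heavy=0.07, high=0.58; AND[min(a, b)] → w = 0.07
R2: heavy=0.07 → w = 0.07
R3: normal=0.20, ¬heavy=1−0.07=0.93; AND[min(a, b)] → w = 0.20
R4: ¬normal=1−0.20=0.80, heavy=0.07; AND[min(a, b)] → w = 0.07
Rules with consequent 'strong': {R3, R4} → strengths 0.20, 0.07
Aggregate via t-conorm [max(a, b)]: 0.20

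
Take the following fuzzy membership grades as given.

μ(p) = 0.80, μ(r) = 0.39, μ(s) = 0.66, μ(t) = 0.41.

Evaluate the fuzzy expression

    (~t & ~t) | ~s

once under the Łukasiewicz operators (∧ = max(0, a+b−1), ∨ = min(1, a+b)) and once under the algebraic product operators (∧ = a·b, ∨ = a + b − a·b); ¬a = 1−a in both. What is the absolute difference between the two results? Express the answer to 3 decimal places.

Under Łukasiewicz:
  ~t = 1 − 0.41 = 0.59
  ~t = 1 − 0.41 = 0.59
  ~t & ~t = max(0, a+b−1) on (0.59, 0.59) = 0.18
  ~s = 1 − 0.66 = 0.34
  (~t & ~t) | ~s = min(1, a+b) on (0.18, 0.34) = 0.52
  → value = 0.5200
Under algebraic product:
  ~t = 1 − 0.4100 = 0.5900
  ~t = 1 − 0.4100 = 0.5900
  ~t & ~t = a·b on (0.5900, 0.5900) = 0.3481
  ~s = 1 − 0.6600 = 0.3400
  (~t & ~t) | ~s = a + b − a·b on (0.3481, 0.3400) = 0.5697
  → value = 0.5697
|0.5200 − 0.5697| = 0.050

0.050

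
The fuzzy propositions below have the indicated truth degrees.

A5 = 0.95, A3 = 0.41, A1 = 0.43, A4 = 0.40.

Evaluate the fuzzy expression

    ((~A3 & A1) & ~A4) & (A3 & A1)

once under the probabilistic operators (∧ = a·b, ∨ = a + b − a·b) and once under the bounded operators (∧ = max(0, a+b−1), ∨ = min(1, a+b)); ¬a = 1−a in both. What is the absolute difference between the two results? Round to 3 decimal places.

Under probabilistic:
  ~A3 = 1 − 0.4100 = 0.5900
  ~A3 & A1 = a·b on (0.5900, 0.4300) = 0.2537
  ~A4 = 1 − 0.4000 = 0.6000
  (~A3 & A1) & ~A4 = a·b on (0.2537, 0.6000) = 0.1522
  A3 & A1 = a·b on (0.4100, 0.4300) = 0.1763
  ((~A3 & A1) & ~A4) & (A3 & A1) = a·b on (0.1522, 0.1763) = 0.0268
  → value = 0.0268
Under bounded:
  ~A3 = 1 − 0.41 = 0.59
  ~A3 & A1 = max(0, a+b−1) on (0.59, 0.43) = 0.02
  ~A4 = 1 − 0.40 = 0.60
  (~A3 & A1) & ~A4 = max(0, a+b−1) on (0.02, 0.60) = 0.00
  A3 & A1 = max(0, a+b−1) on (0.41, 0.43) = 0.00
  ((~A3 & A1) & ~A4) & (A3 & A1) = max(0, a+b−1) on (0.00, 0.00) = 0.00
  → value = 0.0000
|0.0268 − 0.0000| = 0.027

0.027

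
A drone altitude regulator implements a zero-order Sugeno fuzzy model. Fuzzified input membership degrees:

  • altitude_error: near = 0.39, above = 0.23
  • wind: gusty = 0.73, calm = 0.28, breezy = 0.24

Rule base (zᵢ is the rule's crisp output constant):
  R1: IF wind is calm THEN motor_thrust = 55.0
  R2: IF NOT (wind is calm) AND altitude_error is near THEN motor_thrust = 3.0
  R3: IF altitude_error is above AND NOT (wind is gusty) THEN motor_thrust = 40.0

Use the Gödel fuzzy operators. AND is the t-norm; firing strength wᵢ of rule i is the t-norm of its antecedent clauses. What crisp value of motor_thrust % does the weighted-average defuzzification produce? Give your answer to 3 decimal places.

28.633

R1 (z=55.0): calm=0.28 → w = 0.28
R2 (z=3.0): ¬calm=1−0.28=0.72, near=0.39; AND[min(a, b)] → w = 0.39
R3 (z=40.0): above=0.23, ¬gusty=1−0.73=0.27; AND[min(a, b)] → w = 0.23
Weighted average = (0.28·55.0 + 0.39·3.0 + 0.23·40.0) / (0.28 + 0.39 + 0.23)
  = 25.7700 / 0.9000 = 28.633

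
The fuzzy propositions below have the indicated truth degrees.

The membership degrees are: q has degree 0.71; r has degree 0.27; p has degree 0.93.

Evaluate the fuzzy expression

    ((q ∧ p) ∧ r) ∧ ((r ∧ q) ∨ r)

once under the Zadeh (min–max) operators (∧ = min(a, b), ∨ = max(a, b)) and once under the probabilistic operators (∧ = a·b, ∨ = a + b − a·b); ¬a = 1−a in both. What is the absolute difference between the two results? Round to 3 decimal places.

Under Zadeh (min–max):
  q ∧ p = min(a, b) on (0.71, 0.93) = 0.71
  (q ∧ p) ∧ r = min(a, b) on (0.71, 0.27) = 0.27
  r ∧ q = min(a, b) on (0.27, 0.71) = 0.27
  (r ∧ q) ∨ r = max(a, b) on (0.27, 0.27) = 0.27
  ((q ∧ p) ∧ r) ∧ ((r ∧ q) ∨ r) = min(a, b) on (0.27, 0.27) = 0.27
  → value = 0.2700
Under probabilistic:
  q ∧ p = a·b on (0.7100, 0.9300) = 0.6603
  (q ∧ p) ∧ r = a·b on (0.6603, 0.2700) = 0.1783
  r ∧ q = a·b on (0.2700, 0.7100) = 0.1917
  (r ∧ q) ∨ r = a + b − a·b on (0.1917, 0.2700) = 0.4099
  ((q ∧ p) ∧ r) ∧ ((r ∧ q) ∨ r) = a·b on (0.1783, 0.4099) = 0.0731
  → value = 0.0731
|0.2700 − 0.0731| = 0.197

0.197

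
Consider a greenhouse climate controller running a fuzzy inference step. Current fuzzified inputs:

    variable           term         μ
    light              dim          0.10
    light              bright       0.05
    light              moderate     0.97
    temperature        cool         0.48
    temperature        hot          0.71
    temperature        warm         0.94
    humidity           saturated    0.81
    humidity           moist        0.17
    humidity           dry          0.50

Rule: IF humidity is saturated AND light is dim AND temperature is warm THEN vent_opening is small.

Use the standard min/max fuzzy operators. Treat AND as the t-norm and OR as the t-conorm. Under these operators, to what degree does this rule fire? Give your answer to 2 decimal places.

firing strength: saturated=0.81, dim=0.10, warm=0.94; AND[min(a, b)] → w = 0.10

0.10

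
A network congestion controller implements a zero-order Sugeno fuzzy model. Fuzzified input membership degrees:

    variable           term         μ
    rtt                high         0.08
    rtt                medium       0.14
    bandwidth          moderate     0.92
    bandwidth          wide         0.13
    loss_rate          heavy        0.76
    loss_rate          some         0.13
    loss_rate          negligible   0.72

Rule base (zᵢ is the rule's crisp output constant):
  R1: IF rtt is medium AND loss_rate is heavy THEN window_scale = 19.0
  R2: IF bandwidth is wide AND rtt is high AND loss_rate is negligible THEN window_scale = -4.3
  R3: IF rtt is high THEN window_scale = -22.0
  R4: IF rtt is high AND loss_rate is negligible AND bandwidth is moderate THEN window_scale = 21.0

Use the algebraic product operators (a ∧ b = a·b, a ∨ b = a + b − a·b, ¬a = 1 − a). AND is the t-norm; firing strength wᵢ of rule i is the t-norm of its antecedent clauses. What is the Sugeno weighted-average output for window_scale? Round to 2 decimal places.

R1 (z=19.0): medium=0.14, heavy=0.76; AND[a·b] → w = 0.1064
R2 (z=-4.3): wide=0.13, high=0.08, negligible=0.72; AND[a·b] → w = 0.0075
R3 (z=-22.0): high=0.08 → w = 0.0800
R4 (z=21.0): high=0.08, negligible=0.72, moderate=0.92; AND[a·b] → w = 0.0530
Weighted average = (0.1064·19.0 + 0.0075·-4.3 + 0.0800·-22.0 + 0.0530·21.0) / (0.1064 + 0.0075 + 0.0800 + 0.0530)
  = 1.3422 / 0.2469 = 5.44

5.44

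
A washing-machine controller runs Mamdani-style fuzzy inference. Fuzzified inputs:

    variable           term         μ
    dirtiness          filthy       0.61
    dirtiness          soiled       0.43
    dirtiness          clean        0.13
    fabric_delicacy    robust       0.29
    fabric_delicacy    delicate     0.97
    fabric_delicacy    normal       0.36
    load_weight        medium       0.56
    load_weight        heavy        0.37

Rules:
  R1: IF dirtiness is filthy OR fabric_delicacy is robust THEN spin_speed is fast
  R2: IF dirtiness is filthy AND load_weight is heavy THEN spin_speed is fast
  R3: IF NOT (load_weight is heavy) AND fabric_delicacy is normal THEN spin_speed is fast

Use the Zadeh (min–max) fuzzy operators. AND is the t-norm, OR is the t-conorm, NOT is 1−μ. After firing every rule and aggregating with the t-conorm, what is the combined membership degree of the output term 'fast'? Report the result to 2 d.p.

R1: filthy=0.61, robust=0.29; OR[max(a, b)] → w = 0.61
R2: filthy=0.61, heavy=0.37; AND[min(a, b)] → w = 0.37
R3: ¬heavy=1−0.37=0.63, normal=0.36; AND[min(a, b)] → w = 0.36
Rules with consequent 'fast': {R1, R2, R3} → strengths 0.61, 0.37, 0.36
Aggregate via t-conorm [max(a, b)]: 0.61

0.61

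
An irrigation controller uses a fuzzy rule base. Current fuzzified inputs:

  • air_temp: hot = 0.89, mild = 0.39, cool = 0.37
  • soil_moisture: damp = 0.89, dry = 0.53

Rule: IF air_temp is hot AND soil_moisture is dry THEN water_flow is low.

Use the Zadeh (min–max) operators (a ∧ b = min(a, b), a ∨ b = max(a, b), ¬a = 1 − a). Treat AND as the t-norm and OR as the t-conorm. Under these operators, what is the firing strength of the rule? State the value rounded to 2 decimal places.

firing strength: hot=0.89, dry=0.53; AND[min(a, b)] → w = 0.53

0.53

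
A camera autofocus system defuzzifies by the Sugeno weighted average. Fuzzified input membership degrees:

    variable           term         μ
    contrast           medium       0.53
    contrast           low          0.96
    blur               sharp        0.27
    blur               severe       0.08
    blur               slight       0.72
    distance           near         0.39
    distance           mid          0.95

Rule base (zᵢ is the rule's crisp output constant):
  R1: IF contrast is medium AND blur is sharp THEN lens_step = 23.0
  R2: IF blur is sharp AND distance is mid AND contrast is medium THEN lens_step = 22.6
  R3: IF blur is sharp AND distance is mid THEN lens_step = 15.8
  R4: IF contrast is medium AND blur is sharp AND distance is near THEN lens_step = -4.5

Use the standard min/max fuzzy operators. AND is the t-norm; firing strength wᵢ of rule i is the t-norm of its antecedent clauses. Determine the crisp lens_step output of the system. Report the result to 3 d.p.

14.225

R1 (z=23.0): medium=0.53, sharp=0.27; AND[min(a, b)] → w = 0.27
R2 (z=22.6): sharp=0.27, mid=0.95, medium=0.53; AND[min(a, b)] → w = 0.27
R3 (z=15.8): sharp=0.27, mid=0.95; AND[min(a, b)] → w = 0.27
R4 (z=-4.5): medium=0.53, sharp=0.27, near=0.39; AND[min(a, b)] → w = 0.27
Weighted average = (0.27·23.0 + 0.27·22.6 + 0.27·15.8 + 0.27·-4.5) / (0.27 + 0.27 + 0.27 + 0.27)
  = 15.3630 / 1.0800 = 14.225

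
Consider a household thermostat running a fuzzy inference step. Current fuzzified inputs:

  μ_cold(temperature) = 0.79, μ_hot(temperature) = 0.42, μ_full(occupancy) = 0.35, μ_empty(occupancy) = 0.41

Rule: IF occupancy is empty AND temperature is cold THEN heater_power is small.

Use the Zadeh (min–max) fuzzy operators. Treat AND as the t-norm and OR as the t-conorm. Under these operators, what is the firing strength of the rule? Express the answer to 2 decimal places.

0.41

firing strength: empty=0.41, cold=0.79; AND[min(a, b)] → w = 0.41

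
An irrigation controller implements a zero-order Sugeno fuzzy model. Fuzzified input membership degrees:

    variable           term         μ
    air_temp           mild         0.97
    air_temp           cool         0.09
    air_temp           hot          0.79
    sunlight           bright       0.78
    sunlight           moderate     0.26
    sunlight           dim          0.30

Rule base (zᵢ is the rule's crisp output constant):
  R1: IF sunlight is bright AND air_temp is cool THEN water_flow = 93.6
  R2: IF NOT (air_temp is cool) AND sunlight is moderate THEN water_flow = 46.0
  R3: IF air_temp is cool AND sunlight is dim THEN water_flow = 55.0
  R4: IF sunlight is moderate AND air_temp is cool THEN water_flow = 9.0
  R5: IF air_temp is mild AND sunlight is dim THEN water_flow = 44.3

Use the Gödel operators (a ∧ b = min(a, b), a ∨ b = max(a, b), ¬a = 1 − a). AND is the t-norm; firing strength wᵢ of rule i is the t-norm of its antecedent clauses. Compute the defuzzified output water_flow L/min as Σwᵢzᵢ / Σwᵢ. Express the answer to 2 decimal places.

47.51

R1 (z=93.6): bright=0.78, cool=0.09; AND[min(a, b)] → w = 0.09
R2 (z=46.0): ¬cool=1−0.09=0.91, moderate=0.26; AND[min(a, b)] → w = 0.26
R3 (z=55.0): cool=0.09, dim=0.30; AND[min(a, b)] → w = 0.09
R4 (z=9.0): moderate=0.26, cool=0.09; AND[min(a, b)] → w = 0.09
R5 (z=44.3): mild=0.97, dim=0.30; AND[min(a, b)] → w = 0.30
Weighted average = (0.09·93.6 + 0.26·46.0 + 0.09·55.0 + 0.09·9.0 + 0.30·44.3) / (0.09 + 0.26 + 0.09 + 0.09 + 0.30)
  = 39.4340 / 0.8300 = 47.51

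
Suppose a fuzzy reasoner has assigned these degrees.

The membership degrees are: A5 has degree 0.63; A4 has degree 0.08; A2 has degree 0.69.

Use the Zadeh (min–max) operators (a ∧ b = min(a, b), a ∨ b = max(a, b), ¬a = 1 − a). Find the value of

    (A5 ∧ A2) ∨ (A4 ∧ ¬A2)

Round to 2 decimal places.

0.63

A5 ∧ A2 = min(a, b) on (0.63, 0.69) = 0.63
¬A2 = 1 − 0.69 = 0.31
A4 ∧ ¬A2 = min(a, b) on (0.08, 0.31) = 0.08
(A5 ∧ A2) ∨ (A4 ∧ ¬A2) = max(a, b) on (0.63, 0.08) = 0.63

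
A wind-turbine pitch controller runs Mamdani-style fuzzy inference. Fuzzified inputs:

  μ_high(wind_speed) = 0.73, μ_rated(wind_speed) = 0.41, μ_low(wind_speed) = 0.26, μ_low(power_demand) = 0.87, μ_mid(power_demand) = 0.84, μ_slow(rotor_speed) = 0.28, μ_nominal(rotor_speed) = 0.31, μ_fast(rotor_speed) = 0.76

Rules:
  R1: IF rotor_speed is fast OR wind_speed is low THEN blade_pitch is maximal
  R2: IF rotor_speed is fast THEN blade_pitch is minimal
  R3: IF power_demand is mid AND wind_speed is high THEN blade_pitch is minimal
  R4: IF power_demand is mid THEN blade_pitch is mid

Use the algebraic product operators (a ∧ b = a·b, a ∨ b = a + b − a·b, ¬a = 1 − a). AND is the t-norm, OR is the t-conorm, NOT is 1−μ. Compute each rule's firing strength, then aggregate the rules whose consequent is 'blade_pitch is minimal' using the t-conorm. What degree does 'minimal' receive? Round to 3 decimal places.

R1: fast=0.76, low=0.26; OR[a + b − a·b] → w = 0.8224
R2: fast=0.76 → w = 0.7600
R3: mid=0.84, high=0.73; AND[a·b] → w = 0.6132
R4: mid=0.84 → w = 0.8400
Rules with consequent 'minimal': {R2, R3} → strengths 0.7600, 0.6132
Aggregate via t-conorm [a + b − a·b]: 0.9072

0.907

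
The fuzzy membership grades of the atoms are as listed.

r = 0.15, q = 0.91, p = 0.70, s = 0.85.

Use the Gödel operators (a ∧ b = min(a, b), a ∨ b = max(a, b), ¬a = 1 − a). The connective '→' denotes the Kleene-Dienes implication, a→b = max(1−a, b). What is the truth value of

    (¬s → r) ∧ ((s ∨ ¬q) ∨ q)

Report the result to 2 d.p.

0.85

¬s = 1 − 0.85 = 0.15
¬s → r  [Kleene-Dienes: max(1−a, b)] with a=0.15, b=0.15 → 0.85
¬q = 1 − 0.91 = 0.09
s ∨ ¬q = max(a, b) on (0.85, 0.09) = 0.85
(s ∨ ¬q) ∨ q = max(a, b) on (0.85, 0.91) = 0.91
(¬s → r) ∧ ((s ∨ ¬q) ∨ q) = min(a, b) on (0.85, 0.91) = 0.85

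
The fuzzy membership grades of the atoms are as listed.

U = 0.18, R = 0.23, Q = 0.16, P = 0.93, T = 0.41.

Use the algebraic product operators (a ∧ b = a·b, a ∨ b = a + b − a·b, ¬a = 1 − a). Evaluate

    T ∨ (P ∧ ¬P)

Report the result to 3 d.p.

¬P = 1 − 0.9300 = 0.0700
P ∧ ¬P = a·b on (0.9300, 0.0700) = 0.0651
T ∨ (P ∧ ¬P) = a + b − a·b on (0.4100, 0.0651) = 0.4484

0.448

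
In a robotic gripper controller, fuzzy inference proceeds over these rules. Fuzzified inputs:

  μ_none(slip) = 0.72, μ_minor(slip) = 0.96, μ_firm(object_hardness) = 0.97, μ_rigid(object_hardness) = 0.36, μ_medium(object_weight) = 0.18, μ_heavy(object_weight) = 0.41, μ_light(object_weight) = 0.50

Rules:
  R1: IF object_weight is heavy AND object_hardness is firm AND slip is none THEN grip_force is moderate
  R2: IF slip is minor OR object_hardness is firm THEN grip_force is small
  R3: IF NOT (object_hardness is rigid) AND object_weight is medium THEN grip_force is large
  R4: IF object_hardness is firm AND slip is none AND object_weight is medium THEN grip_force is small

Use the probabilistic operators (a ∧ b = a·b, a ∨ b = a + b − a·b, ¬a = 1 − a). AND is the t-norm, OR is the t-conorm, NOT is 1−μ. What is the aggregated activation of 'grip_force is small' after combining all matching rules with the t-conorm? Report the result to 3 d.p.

0.999

R1: heavy=0.41, firm=0.97, none=0.72; AND[a·b] → w = 0.2863
R2: minor=0.96, firm=0.97; OR[a + b − a·b] → w = 0.9988
R3: ¬rigid=1−0.36=0.64, medium=0.18; AND[a·b] → w = 0.1152
R4: firm=0.97, none=0.72, medium=0.18; AND[a·b] → w = 0.1257
Rules with consequent 'small': {R2, R4} → strengths 0.9988, 0.1257
Aggregate via t-conorm [a + b − a·b]: 0.9990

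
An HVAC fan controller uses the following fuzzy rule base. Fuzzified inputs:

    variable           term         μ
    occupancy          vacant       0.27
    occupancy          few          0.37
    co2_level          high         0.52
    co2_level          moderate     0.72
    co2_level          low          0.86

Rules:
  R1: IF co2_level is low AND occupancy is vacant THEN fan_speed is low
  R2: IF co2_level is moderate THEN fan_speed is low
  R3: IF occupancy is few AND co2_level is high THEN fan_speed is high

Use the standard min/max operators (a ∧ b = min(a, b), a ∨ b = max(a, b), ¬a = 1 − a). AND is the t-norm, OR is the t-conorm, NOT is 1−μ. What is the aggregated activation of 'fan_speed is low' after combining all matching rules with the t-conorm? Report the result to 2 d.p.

R1: low=0.86, vacant=0.27; AND[min(a, b)] → w = 0.27
R2: moderate=0.72 → w = 0.72
R3: few=0.37, high=0.52; AND[min(a, b)] → w = 0.37
Rules with consequent 'low': {R1, R2} → strengths 0.27, 0.72
Aggregate via t-conorm [max(a, b)]: 0.72

0.72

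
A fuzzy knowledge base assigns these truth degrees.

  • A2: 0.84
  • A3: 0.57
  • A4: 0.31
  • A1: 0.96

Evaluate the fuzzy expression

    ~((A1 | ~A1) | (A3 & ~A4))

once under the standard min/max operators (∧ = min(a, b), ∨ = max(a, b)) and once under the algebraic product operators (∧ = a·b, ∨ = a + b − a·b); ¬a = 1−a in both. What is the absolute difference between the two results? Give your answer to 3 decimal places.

Under standard min/max:
  ~A1 = 1 − 0.96 = 0.04
  A1 | ~A1 = max(a, b) on (0.96, 0.04) = 0.96
  ~A4 = 1 − 0.31 = 0.69
  A3 & ~A4 = min(a, b) on (0.57, 0.69) = 0.57
  (A1 | ~A1) | (A3 & ~A4) = max(a, b) on (0.96, 0.57) = 0.96
  ~((A1 | ~A1) | (A3 & ~A4)) = 1 − 0.96 = 0.04
  → value = 0.0400
Under algebraic product:
  ~A1 = 1 − 0.9600 = 0.0400
  A1 | ~A1 = a + b − a·b on (0.9600, 0.0400) = 0.9616
  ~A4 = 1 − 0.3100 = 0.6900
  A3 & ~A4 = a·b on (0.5700, 0.6900) = 0.3933
  (A1 | ~A1) | (A3 & ~A4) = a + b − a·b on (0.9616, 0.3933) = 0.9767
  ~((A1 | ~A1) | (A3 & ~A4)) = 1 − 0.9767 = 0.0233
  → value = 0.0233
|0.0400 − 0.0233| = 0.017

0.017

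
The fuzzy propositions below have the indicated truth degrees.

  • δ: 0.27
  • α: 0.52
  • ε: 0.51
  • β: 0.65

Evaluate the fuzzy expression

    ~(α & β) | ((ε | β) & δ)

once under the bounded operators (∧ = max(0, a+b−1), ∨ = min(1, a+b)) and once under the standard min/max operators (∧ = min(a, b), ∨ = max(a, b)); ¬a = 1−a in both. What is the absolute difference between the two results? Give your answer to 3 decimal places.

0.520

Under bounded:
  α & β = max(0, a+b−1) on (0.52, 0.65) = 0.17
  ~(α & β) = 1 − 0.17 = 0.83
  ε | β = min(1, a+b) on (0.51, 0.65) = 1.00
  (ε | β) & δ = max(0, a+b−1) on (1.00, 0.27) = 0.27
  ~(α & β) | ((ε | β) & δ) = min(1, a+b) on (0.83, 0.27) = 1.00
  → value = 1.0000
Under standard min/max:
  α & β = min(a, b) on (0.52, 0.65) = 0.52
  ~(α & β) = 1 − 0.52 = 0.48
  ε | β = max(a, b) on (0.51, 0.65) = 0.65
  (ε | β) & δ = min(a, b) on (0.65, 0.27) = 0.27
  ~(α & β) | ((ε | β) & δ) = max(a, b) on (0.48, 0.27) = 0.48
  → value = 0.4800
|1.0000 − 0.4800| = 0.520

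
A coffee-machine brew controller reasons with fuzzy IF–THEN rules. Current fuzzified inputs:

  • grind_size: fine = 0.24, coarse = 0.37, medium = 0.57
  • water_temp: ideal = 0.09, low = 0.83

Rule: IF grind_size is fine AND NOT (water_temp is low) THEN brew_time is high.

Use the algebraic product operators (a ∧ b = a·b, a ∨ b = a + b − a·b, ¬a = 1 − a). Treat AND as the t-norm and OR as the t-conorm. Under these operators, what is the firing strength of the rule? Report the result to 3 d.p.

firing strength: fine=0.24, ¬low=1−0.83=0.17; AND[a·b] → w = 0.0408

0.041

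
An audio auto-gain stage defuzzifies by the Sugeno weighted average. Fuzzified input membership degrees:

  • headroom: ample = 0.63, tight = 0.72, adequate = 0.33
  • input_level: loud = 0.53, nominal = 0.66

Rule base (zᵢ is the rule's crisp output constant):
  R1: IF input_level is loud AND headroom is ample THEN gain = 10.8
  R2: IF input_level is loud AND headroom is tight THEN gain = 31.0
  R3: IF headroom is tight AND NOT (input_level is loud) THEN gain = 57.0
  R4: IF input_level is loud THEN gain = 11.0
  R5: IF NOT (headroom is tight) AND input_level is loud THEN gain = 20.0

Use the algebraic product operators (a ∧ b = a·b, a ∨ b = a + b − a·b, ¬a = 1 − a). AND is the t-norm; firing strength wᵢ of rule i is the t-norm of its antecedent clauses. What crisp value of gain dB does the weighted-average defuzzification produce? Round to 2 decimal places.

25.12

R1 (z=10.8): loud=0.53, ample=0.63; AND[a·b] → w = 0.3339
R2 (z=31.0): loud=0.53, tight=0.72; AND[a·b] → w = 0.3816
R3 (z=57.0): tight=0.72, ¬loud=1−0.53=0.47; AND[a·b] → w = 0.3384
R4 (z=11.0): loud=0.53 → w = 0.5300
R5 (z=20.0): ¬tight=1−0.72=0.28, loud=0.53; AND[a·b] → w = 0.1484
Weighted average = (0.3339·10.8 + 0.3816·31.0 + 0.3384·57.0 + 0.5300·11.0 + 0.1484·20.0) / (0.3339 + 0.3816 + 0.3384 + 0.5300 + 0.1484)
  = 43.5225 / 1.7323 = 25.12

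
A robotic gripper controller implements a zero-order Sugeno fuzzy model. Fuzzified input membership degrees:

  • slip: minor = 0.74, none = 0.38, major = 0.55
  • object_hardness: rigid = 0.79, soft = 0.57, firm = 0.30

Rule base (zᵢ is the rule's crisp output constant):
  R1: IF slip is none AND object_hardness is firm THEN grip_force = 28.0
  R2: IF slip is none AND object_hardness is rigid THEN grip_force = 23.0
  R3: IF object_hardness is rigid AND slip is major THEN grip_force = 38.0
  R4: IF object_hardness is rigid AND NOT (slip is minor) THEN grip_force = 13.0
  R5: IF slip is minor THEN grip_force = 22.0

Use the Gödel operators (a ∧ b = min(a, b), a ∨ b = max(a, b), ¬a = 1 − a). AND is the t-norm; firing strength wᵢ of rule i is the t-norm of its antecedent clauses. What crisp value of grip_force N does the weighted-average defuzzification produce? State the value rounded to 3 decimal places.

25.874

R1 (z=28.0): none=0.38, firm=0.30; AND[min(a, b)] → w = 0.30
R2 (z=23.0): none=0.38, rigid=0.79; AND[min(a, b)] → w = 0.38
R3 (z=38.0): rigid=0.79, major=0.55; AND[min(a, b)] → w = 0.55
R4 (z=13.0): rigid=0.79, ¬minor=1−0.74=0.26; AND[min(a, b)] → w = 0.26
R5 (z=22.0): minor=0.74 → w = 0.74
Weighted average = (0.30·28.0 + 0.38·23.0 + 0.55·38.0 + 0.26·13.0 + 0.74·22.0) / (0.30 + 0.38 + 0.55 + 0.26 + 0.74)
  = 57.7000 / 2.2300 = 25.874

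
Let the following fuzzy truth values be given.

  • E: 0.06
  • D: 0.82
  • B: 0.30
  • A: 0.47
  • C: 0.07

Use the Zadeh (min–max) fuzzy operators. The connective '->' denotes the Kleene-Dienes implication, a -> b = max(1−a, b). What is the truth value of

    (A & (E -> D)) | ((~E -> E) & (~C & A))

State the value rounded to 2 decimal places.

0.47

E -> D  [Kleene-Dienes: max(1−a, b)] with a=0.06, b=0.82 → 0.94
A & (E -> D) = min(a, b) on (0.47, 0.94) = 0.47
~E = 1 − 0.06 = 0.94
~E -> E  [Kleene-Dienes: max(1−a, b)] with a=0.94, b=0.06 → 0.06
~C = 1 − 0.07 = 0.93
~C & A = min(a, b) on (0.93, 0.47) = 0.47
(~E -> E) & (~C & A) = min(a, b) on (0.06, 0.47) = 0.06
(A & (E -> D)) | ((~E -> E) & (~C & A)) = max(a, b) on (0.47, 0.06) = 0.47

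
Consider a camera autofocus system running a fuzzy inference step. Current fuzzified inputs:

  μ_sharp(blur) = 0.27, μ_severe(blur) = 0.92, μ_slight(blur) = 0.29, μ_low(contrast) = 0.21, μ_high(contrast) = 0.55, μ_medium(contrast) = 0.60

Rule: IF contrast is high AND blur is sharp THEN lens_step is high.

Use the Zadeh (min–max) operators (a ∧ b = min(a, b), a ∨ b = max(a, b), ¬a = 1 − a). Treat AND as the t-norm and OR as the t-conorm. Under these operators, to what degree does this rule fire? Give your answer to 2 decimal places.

firing strength: high=0.55, sharp=0.27; AND[min(a, b)] → w = 0.27

0.27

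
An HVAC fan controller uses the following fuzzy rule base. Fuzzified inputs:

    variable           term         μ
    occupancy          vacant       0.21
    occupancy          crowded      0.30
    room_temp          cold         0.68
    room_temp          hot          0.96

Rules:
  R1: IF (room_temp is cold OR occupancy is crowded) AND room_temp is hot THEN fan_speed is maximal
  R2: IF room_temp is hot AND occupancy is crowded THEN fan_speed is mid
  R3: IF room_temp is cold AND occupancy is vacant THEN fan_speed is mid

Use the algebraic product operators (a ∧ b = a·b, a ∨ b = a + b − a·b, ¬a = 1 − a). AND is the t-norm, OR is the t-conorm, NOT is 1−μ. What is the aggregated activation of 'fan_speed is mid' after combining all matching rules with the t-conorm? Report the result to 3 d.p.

0.390

R1: (cold=0.68 OR crowded=0.30) = 0.7760; AND[a·b] with hot=0.96 → w = 0.7450
R2: hot=0.96, crowded=0.30; AND[a·b] → w = 0.2880
R3: cold=0.68, vacant=0.21; AND[a·b] → w = 0.1428
Rules with consequent 'mid': {R2, R3} → strengths 0.2880, 0.1428
Aggregate via t-conorm [a + b − a·b]: 0.3897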